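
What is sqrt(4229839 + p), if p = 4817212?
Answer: sqrt(9047051) ≈ 3007.8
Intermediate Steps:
sqrt(4229839 + p) = sqrt(4229839 + 4817212) = sqrt(9047051)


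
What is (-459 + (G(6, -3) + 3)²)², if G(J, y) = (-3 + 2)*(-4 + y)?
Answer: 128881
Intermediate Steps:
G(J, y) = 4 - y (G(J, y) = -(-4 + y) = 4 - y)
(-459 + (G(6, -3) + 3)²)² = (-459 + ((4 - 1*(-3)) + 3)²)² = (-459 + ((4 + 3) + 3)²)² = (-459 + (7 + 3)²)² = (-459 + 10²)² = (-459 + 100)² = (-359)² = 128881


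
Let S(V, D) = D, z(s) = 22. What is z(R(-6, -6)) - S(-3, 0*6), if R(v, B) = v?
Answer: 22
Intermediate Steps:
z(R(-6, -6)) - S(-3, 0*6) = 22 - 0*6 = 22 - 1*0 = 22 + 0 = 22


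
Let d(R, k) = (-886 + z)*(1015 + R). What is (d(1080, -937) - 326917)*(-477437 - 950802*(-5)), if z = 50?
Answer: -8888159899101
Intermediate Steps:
d(R, k) = -848540 - 836*R (d(R, k) = (-886 + 50)*(1015 + R) = -836*(1015 + R) = -848540 - 836*R)
(d(1080, -937) - 326917)*(-477437 - 950802*(-5)) = ((-848540 - 836*1080) - 326917)*(-477437 - 950802*(-5)) = ((-848540 - 902880) - 326917)*(-477437 + 4754010) = (-1751420 - 326917)*4276573 = -2078337*4276573 = -8888159899101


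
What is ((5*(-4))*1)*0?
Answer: 0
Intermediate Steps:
((5*(-4))*1)*0 = -20*1*0 = -20*0 = 0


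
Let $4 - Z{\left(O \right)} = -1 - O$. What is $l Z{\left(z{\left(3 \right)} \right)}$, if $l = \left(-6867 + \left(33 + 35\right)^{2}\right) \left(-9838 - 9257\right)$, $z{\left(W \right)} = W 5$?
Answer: $856601700$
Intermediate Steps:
$z{\left(W \right)} = 5 W$
$Z{\left(O \right)} = 5 + O$ ($Z{\left(O \right)} = 4 - \left(-1 - O\right) = 4 + \left(1 + O\right) = 5 + O$)
$l = 42830085$ ($l = \left(-6867 + 68^{2}\right) \left(-19095\right) = \left(-6867 + 4624\right) \left(-19095\right) = \left(-2243\right) \left(-19095\right) = 42830085$)
$l Z{\left(z{\left(3 \right)} \right)} = 42830085 \left(5 + 5 \cdot 3\right) = 42830085 \left(5 + 15\right) = 42830085 \cdot 20 = 856601700$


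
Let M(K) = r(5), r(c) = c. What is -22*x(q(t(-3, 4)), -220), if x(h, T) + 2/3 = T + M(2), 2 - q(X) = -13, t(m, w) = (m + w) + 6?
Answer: 14234/3 ≈ 4744.7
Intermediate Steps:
M(K) = 5
t(m, w) = 6 + m + w
q(X) = 15 (q(X) = 2 - 1*(-13) = 2 + 13 = 15)
x(h, T) = 13/3 + T (x(h, T) = -2/3 + (T + 5) = -2/3 + (5 + T) = 13/3 + T)
-22*x(q(t(-3, 4)), -220) = -22*(13/3 - 220) = -22*(-647/3) = 14234/3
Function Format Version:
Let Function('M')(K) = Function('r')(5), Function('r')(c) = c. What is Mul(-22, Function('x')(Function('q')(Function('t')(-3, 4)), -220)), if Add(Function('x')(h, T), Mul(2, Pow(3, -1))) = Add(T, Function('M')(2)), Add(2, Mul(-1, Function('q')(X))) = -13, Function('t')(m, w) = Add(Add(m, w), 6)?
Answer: Rational(14234, 3) ≈ 4744.7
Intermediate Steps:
Function('M')(K) = 5
Function('t')(m, w) = Add(6, m, w)
Function('q')(X) = 15 (Function('q')(X) = Add(2, Mul(-1, -13)) = Add(2, 13) = 15)
Function('x')(h, T) = Add(Rational(13, 3), T) (Function('x')(h, T) = Add(Rational(-2, 3), Add(T, 5)) = Add(Rational(-2, 3), Add(5, T)) = Add(Rational(13, 3), T))
Mul(-22, Function('x')(Function('q')(Function('t')(-3, 4)), -220)) = Mul(-22, Add(Rational(13, 3), -220)) = Mul(-22, Rational(-647, 3)) = Rational(14234, 3)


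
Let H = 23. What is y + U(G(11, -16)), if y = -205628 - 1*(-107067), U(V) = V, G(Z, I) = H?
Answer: -98538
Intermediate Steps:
G(Z, I) = 23
y = -98561 (y = -205628 + 107067 = -98561)
y + U(G(11, -16)) = -98561 + 23 = -98538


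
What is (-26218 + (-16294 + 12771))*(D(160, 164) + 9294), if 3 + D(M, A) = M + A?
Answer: -285959715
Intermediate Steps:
D(M, A) = -3 + A + M (D(M, A) = -3 + (M + A) = -3 + (A + M) = -3 + A + M)
(-26218 + (-16294 + 12771))*(D(160, 164) + 9294) = (-26218 + (-16294 + 12771))*((-3 + 164 + 160) + 9294) = (-26218 - 3523)*(321 + 9294) = -29741*9615 = -285959715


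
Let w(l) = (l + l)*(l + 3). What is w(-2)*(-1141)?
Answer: 4564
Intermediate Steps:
w(l) = 2*l*(3 + l) (w(l) = (2*l)*(3 + l) = 2*l*(3 + l))
w(-2)*(-1141) = (2*(-2)*(3 - 2))*(-1141) = (2*(-2)*1)*(-1141) = -4*(-1141) = 4564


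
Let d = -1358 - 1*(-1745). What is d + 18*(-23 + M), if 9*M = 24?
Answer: 21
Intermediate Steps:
M = 8/3 (M = (⅑)*24 = 8/3 ≈ 2.6667)
d = 387 (d = -1358 + 1745 = 387)
d + 18*(-23 + M) = 387 + 18*(-23 + 8/3) = 387 + 18*(-61/3) = 387 - 366 = 21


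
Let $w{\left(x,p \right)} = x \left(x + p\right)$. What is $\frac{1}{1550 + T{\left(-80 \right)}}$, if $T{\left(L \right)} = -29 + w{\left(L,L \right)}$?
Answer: $\frac{1}{14321} \approx 6.9828 \cdot 10^{-5}$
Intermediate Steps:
$w{\left(x,p \right)} = x \left(p + x\right)$
$T{\left(L \right)} = -29 + 2 L^{2}$ ($T{\left(L \right)} = -29 + L \left(L + L\right) = -29 + L 2 L = -29 + 2 L^{2}$)
$\frac{1}{1550 + T{\left(-80 \right)}} = \frac{1}{1550 - \left(29 - 2 \left(-80\right)^{2}\right)} = \frac{1}{1550 + \left(-29 + 2 \cdot 6400\right)} = \frac{1}{1550 + \left(-29 + 12800\right)} = \frac{1}{1550 + 12771} = \frac{1}{14321}$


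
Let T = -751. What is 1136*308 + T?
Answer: 349137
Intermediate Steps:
1136*308 + T = 1136*308 - 751 = 349888 - 751 = 349137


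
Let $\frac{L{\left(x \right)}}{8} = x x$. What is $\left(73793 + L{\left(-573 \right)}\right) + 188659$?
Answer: $2889084$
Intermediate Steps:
$L{\left(x \right)} = 8 x^{2}$ ($L{\left(x \right)} = 8 x x = 8 x^{2}$)
$\left(73793 + L{\left(-573 \right)}\right) + 188659 = \left(73793 + 8 \left(-573\right)^{2}\right) + 188659 = \left(73793 + 8 \cdot 328329\right) + 188659 = \left(73793 + 2626632\right) + 188659 = 2700425 + 188659 = 2889084$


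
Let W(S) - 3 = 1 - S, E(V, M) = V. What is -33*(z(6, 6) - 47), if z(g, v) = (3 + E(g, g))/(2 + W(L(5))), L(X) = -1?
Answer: 10560/7 ≈ 1508.6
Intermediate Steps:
W(S) = 4 - S (W(S) = 3 + (1 - S) = 4 - S)
z(g, v) = 3/7 + g/7 (z(g, v) = (3 + g)/(2 + (4 - 1*(-1))) = (3 + g)/(2 + (4 + 1)) = (3 + g)/(2 + 5) = (3 + g)/7 = (3 + g)*(⅐) = 3/7 + g/7)
-33*(z(6, 6) - 47) = -33*((3/7 + (⅐)*6) - 47) = -33*((3/7 + 6/7) - 47) = -33*(9/7 - 47) = -33*(-320/7) = 10560/7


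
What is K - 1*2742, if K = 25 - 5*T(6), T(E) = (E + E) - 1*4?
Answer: -2757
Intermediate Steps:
T(E) = -4 + 2*E (T(E) = 2*E - 4 = -4 + 2*E)
K = -15 (K = 25 - 5*(-4 + 2*6) = 25 - 5*(-4 + 12) = 25 - 5*8 = 25 - 40 = -15)
K - 1*2742 = -15 - 1*2742 = -15 - 2742 = -2757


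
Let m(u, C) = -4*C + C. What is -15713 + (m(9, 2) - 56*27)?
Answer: -17231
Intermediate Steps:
m(u, C) = -3*C
-15713 + (m(9, 2) - 56*27) = -15713 + (-3*2 - 56*27) = -15713 + (-6 - 1512) = -15713 - 1518 = -17231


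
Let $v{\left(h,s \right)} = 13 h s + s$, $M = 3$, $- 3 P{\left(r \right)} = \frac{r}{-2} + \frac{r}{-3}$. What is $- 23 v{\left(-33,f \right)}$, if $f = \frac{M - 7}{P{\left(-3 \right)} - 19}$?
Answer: $\frac{236256}{119} \approx 1985.3$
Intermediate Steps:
$P{\left(r \right)} = \frac{5 r}{18}$ ($P{\left(r \right)} = - \frac{\frac{r}{-2} + \frac{r}{-3}}{3} = - \frac{r \left(- \frac{1}{2}\right) + r \left(- \frac{1}{3}\right)}{3} = - \frac{- \frac{r}{2} - \frac{r}{3}}{3} = - \frac{\left(- \frac{5}{6}\right) r}{3} = \frac{5 r}{18}$)
$f = \frac{24}{119}$ ($f = \frac{3 - 7}{\frac{5}{18} \left(-3\right) - 19} = - \frac{4}{- \frac{5}{6} - 19} = - \frac{4}{- \frac{119}{6}} = \left(-4\right) \left(- \frac{6}{119}\right) = \frac{24}{119} \approx 0.20168$)
$v{\left(h,s \right)} = s + 13 h s$ ($v{\left(h,s \right)} = 13 h s + s = s + 13 h s$)
$- 23 v{\left(-33,f \right)} = - 23 \frac{24 \left(1 + 13 \left(-33\right)\right)}{119} = - 23 \frac{24 \left(1 - 429\right)}{119} = - 23 \cdot \frac{24}{119} \left(-428\right) = \left(-23\right) \left(- \frac{10272}{119}\right) = \frac{236256}{119}$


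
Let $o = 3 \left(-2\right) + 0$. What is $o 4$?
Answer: $-24$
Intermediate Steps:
$o = -6$ ($o = -6 + 0 = -6$)
$o 4 = \left(-6\right) 4 = -24$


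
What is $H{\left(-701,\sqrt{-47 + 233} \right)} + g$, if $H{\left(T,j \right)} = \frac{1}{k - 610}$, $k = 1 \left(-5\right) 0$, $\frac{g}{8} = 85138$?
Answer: $\frac{415473439}{610} \approx 6.811 \cdot 10^{5}$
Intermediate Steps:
$g = 681104$ ($g = 8 \cdot 85138 = 681104$)
$k = 0$ ($k = \left(-5\right) 0 = 0$)
$H{\left(T,j \right)} = - \frac{1}{610}$ ($H{\left(T,j \right)} = \frac{1}{0 - 610} = \frac{1}{-610} = - \frac{1}{610}$)
$H{\left(-701,\sqrt{-47 + 233} \right)} + g = - \frac{1}{610} + 681104 = \frac{415473439}{610}$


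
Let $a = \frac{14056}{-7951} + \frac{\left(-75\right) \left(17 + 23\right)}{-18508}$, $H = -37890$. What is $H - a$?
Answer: $- \frac{1393886631668}{36789277} \approx -37888.0$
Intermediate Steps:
$a = - \frac{59073862}{36789277}$ ($a = 14056 \left(- \frac{1}{7951}\right) + \left(-75\right) 40 \left(- \frac{1}{18508}\right) = - \frac{14056}{7951} - - \frac{750}{4627} = - \frac{14056}{7951} + \frac{750}{4627} = - \frac{59073862}{36789277} \approx -1.6057$)
$H - a = -37890 - - \frac{59073862}{36789277} = -37890 + \frac{59073862}{36789277} = - \frac{1393886631668}{36789277}$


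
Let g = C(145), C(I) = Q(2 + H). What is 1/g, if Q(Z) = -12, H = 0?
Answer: -1/12 ≈ -0.083333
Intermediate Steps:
C(I) = -12
g = -12
1/g = 1/(-12) = -1/12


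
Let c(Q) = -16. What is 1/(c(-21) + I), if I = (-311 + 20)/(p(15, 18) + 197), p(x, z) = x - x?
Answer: -197/3443 ≈ -0.057218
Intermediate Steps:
p(x, z) = 0
I = -291/197 (I = (-311 + 20)/(0 + 197) = -291/197 ≈ -1.4772)
1/(c(-21) + I) = 1/(-16 - 291/197) = 1/(-3443/197) = -197/3443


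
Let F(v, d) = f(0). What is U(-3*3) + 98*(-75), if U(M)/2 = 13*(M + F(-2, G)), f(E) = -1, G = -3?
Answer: -7610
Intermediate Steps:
F(v, d) = -1
U(M) = -26 + 26*M (U(M) = 2*(13*(M - 1)) = 2*(13*(-1 + M)) = 2*(-13 + 13*M) = -26 + 26*M)
U(-3*3) + 98*(-75) = (-26 + 26*(-3*3)) + 98*(-75) = (-26 + 26*(-9)) - 7350 = (-26 - 234) - 7350 = -260 - 7350 = -7610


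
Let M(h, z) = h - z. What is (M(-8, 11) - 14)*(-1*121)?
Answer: 3993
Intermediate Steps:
(M(-8, 11) - 14)*(-1*121) = ((-8 - 1*11) - 14)*(-1*121) = ((-8 - 11) - 14)*(-121) = (-19 - 14)*(-121) = -33*(-121) = 3993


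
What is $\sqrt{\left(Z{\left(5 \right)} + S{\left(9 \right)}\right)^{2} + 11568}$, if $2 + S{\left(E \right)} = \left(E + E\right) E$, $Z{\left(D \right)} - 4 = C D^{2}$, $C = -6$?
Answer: $2 \sqrt{2941} \approx 108.46$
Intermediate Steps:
$Z{\left(D \right)} = 4 - 6 D^{2}$
$S{\left(E \right)} = -2 + 2 E^{2}$ ($S{\left(E \right)} = -2 + \left(E + E\right) E = -2 + 2 E E = -2 + 2 E^{2}$)
$\sqrt{\left(Z{\left(5 \right)} + S{\left(9 \right)}\right)^{2} + 11568} = \sqrt{\left(\left(4 - 6 \cdot 5^{2}\right) - \left(2 - 2 \cdot 9^{2}\right)\right)^{2} + 11568} = \sqrt{\left(\left(4 - 150\right) + \left(-2 + 2 \cdot 81\right)\right)^{2} + 11568} = \sqrt{\left(\left(4 - 150\right) + \left(-2 + 162\right)\right)^{2} + 11568} = \sqrt{\left(-146 + 160\right)^{2} + 11568} = \sqrt{14^{2} + 11568} = \sqrt{196 + 11568} = \sqrt{11764} = 2 \sqrt{2941}$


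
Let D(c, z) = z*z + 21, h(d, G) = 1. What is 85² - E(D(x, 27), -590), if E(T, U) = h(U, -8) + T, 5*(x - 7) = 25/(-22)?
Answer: 6474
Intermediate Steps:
x = 149/22 (x = 7 + (25/(-22))/5 = 7 + (25*(-1/22))/5 = 7 + (⅕)*(-25/22) = 7 - 5/22 = 149/22 ≈ 6.7727)
D(c, z) = 21 + z² (D(c, z) = z² + 21 = 21 + z²)
E(T, U) = 1 + T
85² - E(D(x, 27), -590) = 85² - (1 + (21 + 27²)) = 7225 - (1 + (21 + 729)) = 7225 - (1 + 750) = 7225 - 1*751 = 7225 - 751 = 6474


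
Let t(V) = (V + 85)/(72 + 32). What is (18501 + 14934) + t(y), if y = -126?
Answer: 3477199/104 ≈ 33435.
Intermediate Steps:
t(V) = 85/104 + V/104 (t(V) = (85 + V)/104 = (85 + V)*(1/104) = 85/104 + V/104)
(18501 + 14934) + t(y) = (18501 + 14934) + (85/104 + (1/104)*(-126)) = 33435 + (85/104 - 63/52) = 33435 - 41/104 = 3477199/104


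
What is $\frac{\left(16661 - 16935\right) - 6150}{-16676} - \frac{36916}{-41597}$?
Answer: $\frac{20064326}{15765263} \approx 1.2727$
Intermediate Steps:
$\frac{\left(16661 - 16935\right) - 6150}{-16676} - \frac{36916}{-41597} = \left(-274 - 6150\right) \left(- \frac{1}{16676}\right) - - \frac{36916}{41597} = \left(-6424\right) \left(- \frac{1}{16676}\right) + \frac{36916}{41597} = \frac{146}{379} + \frac{36916}{41597} = \frac{20064326}{15765263}$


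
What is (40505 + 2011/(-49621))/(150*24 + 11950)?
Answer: 1004948297/385803275 ≈ 2.6048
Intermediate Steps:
(40505 + 2011/(-49621))/(150*24 + 11950) = (40505 + 2011*(-1/49621))/(3600 + 11950) = (40505 - 2011/49621)/15550 = (2009896594/49621)*(1/15550) = 1004948297/385803275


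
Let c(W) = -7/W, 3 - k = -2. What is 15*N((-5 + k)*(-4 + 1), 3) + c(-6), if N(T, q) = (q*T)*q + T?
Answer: 7/6 ≈ 1.1667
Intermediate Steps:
k = 5 (k = 3 - 1*(-2) = 3 + 2 = 5)
N(T, q) = T + T*q² (N(T, q) = (T*q)*q + T = T*q² + T = T + T*q²)
15*N((-5 + k)*(-4 + 1), 3) + c(-6) = 15*(((-5 + 5)*(-4 + 1))*(1 + 3²)) - 7/(-6) = 15*((0*(-3))*(1 + 9)) - 7*(-⅙) = 15*(0*10) + 7/6 = 15*0 + 7/6 = 0 + 7/6 = 7/6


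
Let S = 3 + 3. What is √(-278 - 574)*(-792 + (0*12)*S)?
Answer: -1584*I*√213 ≈ -23118.0*I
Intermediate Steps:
S = 6
√(-278 - 574)*(-792 + (0*12)*S) = √(-278 - 574)*(-792 + (0*12)*6) = √(-852)*(-792 + 0*6) = (2*I*√213)*(-792 + 0) = (2*I*√213)*(-792) = -1584*I*√213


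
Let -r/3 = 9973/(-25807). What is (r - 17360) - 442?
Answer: -459386295/25807 ≈ -17801.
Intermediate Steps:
r = 29919/25807 (r = -29919/(-25807) = -29919*(-1)/25807 = -3*(-9973/25807) = 29919/25807 ≈ 1.1593)
(r - 17360) - 442 = (29919/25807 - 17360) - 442 = -447979601/25807 - 442 = -459386295/25807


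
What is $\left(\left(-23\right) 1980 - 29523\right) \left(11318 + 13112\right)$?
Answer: $-1833789090$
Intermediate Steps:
$\left(\left(-23\right) 1980 - 29523\right) \left(11318 + 13112\right) = \left(-45540 - 29523\right) 24430 = \left(-75063\right) 24430 = -1833789090$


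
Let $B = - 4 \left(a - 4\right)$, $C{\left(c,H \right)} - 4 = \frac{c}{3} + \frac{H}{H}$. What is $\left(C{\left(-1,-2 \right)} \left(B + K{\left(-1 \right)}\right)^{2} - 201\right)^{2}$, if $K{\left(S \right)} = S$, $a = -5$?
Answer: $\frac{273803209}{9} \approx 3.0423 \cdot 10^{7}$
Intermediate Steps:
$C{\left(c,H \right)} = 5 + \frac{c}{3}$ ($C{\left(c,H \right)} = 4 + \left(\frac{c}{3} + \frac{H}{H}\right) = 4 + \left(c \frac{1}{3} + 1\right) = 4 + \left(\frac{c}{3} + 1\right) = 4 + \left(1 + \frac{c}{3}\right) = 5 + \frac{c}{3}$)
$B = 36$ ($B = - 4 \left(-5 - 4\right) = \left(-4\right) \left(-9\right) = 36$)
$\left(C{\left(-1,-2 \right)} \left(B + K{\left(-1 \right)}\right)^{2} - 201\right)^{2} = \left(\left(5 + \frac{1}{3} \left(-1\right)\right) \left(36 - 1\right)^{2} - 201\right)^{2} = \left(\left(5 - \frac{1}{3}\right) 35^{2} - 201\right)^{2} = \left(\frac{14}{3} \cdot 1225 - 201\right)^{2} = \left(\frac{17150}{3} - 201\right)^{2} = \left(\frac{16547}{3}\right)^{2} = \frac{273803209}{9}$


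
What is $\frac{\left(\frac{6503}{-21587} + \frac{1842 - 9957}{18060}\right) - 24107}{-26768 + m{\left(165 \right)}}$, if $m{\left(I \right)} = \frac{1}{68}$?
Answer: $\frac{10651833993655}{11827239324201} \approx 0.90062$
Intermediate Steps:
$m{\left(I \right)} = \frac{1}{68}$
$\frac{\left(\frac{6503}{-21587} + \frac{1842 - 9957}{18060}\right) - 24107}{-26768 + m{\left(165 \right)}} = \frac{\left(\frac{6503}{-21587} + \frac{1842 - 9957}{18060}\right) - 24107}{-26768 + \frac{1}{68}} = \frac{\left(6503 \left(- \frac{1}{21587}\right) + \left(1842 - 9957\right) \frac{1}{18060}\right) - 24107}{- \frac{1820223}{68}} = \left(\left(- \frac{6503}{21587} - \frac{541}{1204}\right) - 24107\right) \left(- \frac{68}{1820223}\right) = \left(- \frac{19508179}{25990748} - 24107\right) \left(- \frac{68}{1820223}\right) = \left(- \frac{626578470215}{25990748}\right) \left(- \frac{68}{1820223}\right) = \frac{10651833993655}{11827239324201}$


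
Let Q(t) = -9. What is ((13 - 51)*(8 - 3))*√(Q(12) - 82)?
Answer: -190*I*√91 ≈ -1812.5*I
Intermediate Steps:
((13 - 51)*(8 - 3))*√(Q(12) - 82) = ((13 - 51)*(8 - 3))*√(-9 - 82) = (-38*5)*√(-91) = -190*I*√91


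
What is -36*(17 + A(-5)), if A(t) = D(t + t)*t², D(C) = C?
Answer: 8388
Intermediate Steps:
A(t) = 2*t³ (A(t) = (t + t)*t² = (2*t)*t² = 2*t³)
-36*(17 + A(-5)) = -36*(17 + 2*(-5)³) = -36*(17 + 2*(-125)) = -36*(17 - 250) = -36*(-233) = 8388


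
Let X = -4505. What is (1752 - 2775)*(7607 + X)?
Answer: -3173346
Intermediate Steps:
(1752 - 2775)*(7607 + X) = (1752 - 2775)*(7607 - 4505) = -1023*3102 = -3173346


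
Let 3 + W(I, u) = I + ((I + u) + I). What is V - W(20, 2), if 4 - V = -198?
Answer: 143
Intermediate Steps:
V = 202 (V = 4 - 1*(-198) = 4 + 198 = 202)
W(I, u) = -3 + u + 3*I (W(I, u) = -3 + (I + ((I + u) + I)) = -3 + (I + (u + 2*I)) = -3 + (u + 3*I) = -3 + u + 3*I)
V - W(20, 2) = 202 - (-3 + 2 + 3*20) = 202 - (-3 + 2 + 60) = 202 - 1*59 = 202 - 59 = 143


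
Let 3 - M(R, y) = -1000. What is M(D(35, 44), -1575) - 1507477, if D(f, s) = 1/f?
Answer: -1506474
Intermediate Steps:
M(R, y) = 1003 (M(R, y) = 3 - 1*(-1000) = 3 + 1000 = 1003)
M(D(35, 44), -1575) - 1507477 = 1003 - 1507477 = -1506474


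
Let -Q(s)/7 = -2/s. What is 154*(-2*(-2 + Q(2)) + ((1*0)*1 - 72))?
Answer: -12628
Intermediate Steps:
Q(s) = 14/s (Q(s) = -(-14)/s = 14/s)
154*(-2*(-2 + Q(2)) + ((1*0)*1 - 72)) = 154*(-2*(-2 + 14/2) + ((1*0)*1 - 72)) = 154*(-2*(-2 + 14*(½)) + (0*1 - 72)) = 154*(-2*(-2 + 7) + (0 - 72)) = 154*(-2*5 - 72) = 154*(-10 - 72) = 154*(-82) = -12628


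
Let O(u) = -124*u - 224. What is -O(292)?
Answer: 36432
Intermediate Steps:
O(u) = -224 - 124*u
-O(292) = -(-224 - 124*292) = -(-224 - 36208) = -1*(-36432) = 36432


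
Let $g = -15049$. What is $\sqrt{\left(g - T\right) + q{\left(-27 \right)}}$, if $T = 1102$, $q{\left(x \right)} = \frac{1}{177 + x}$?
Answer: $\frac{i \sqrt{14535894}}{30} \approx 127.09 i$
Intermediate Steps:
$\sqrt{\left(g - T\right) + q{\left(-27 \right)}} = \sqrt{\left(-15049 - 1102\right) + \frac{1}{177 - 27}} = \sqrt{\left(-15049 - 1102\right) + \frac{1}{150}} = \sqrt{-16151 + \frac{1}{150}} = \sqrt{- \frac{2422649}{150}} = \frac{i \sqrt{14535894}}{30}$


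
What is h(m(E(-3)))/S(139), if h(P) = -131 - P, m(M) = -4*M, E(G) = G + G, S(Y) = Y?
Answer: -155/139 ≈ -1.1151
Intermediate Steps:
E(G) = 2*G
h(m(E(-3)))/S(139) = (-131 - (-4)*2*(-3))/139 = (-131 - (-4)*(-6))*(1/139) = (-131 - 1*24)*(1/139) = (-131 - 24)*(1/139) = -155*1/139 = -155/139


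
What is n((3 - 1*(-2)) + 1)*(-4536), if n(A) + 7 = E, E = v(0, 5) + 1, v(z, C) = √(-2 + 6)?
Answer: 18144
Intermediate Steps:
v(z, C) = 2 (v(z, C) = √4 = 2)
E = 3 (E = 2 + 1 = 3)
n(A) = -4 (n(A) = -7 + 3 = -4)
n((3 - 1*(-2)) + 1)*(-4536) = -4*(-4536) = 18144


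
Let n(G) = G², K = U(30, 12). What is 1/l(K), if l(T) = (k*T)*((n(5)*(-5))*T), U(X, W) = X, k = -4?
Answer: 1/450000 ≈ 2.2222e-6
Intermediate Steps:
K = 30
l(T) = 500*T² (l(T) = (-4*T)*((5²*(-5))*T) = (-4*T)*((25*(-5))*T) = (-4*T)*(-125*T) = 500*T²)
1/l(K) = 1/(500*30²) = 1/(500*900) = 1/450000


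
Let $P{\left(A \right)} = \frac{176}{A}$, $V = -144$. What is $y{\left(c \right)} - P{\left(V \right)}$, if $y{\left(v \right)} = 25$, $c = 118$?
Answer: $\frac{236}{9} \approx 26.222$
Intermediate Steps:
$y{\left(c \right)} - P{\left(V \right)} = 25 - \frac{176}{-144} = 25 - 176 \left(- \frac{1}{144}\right) = 25 - - \frac{11}{9} = 25 + \frac{11}{9} = \frac{236}{9}$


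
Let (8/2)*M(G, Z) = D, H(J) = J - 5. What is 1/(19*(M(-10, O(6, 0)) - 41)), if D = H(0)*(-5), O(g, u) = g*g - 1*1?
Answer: -4/2641 ≈ -0.0015146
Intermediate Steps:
H(J) = -5 + J
O(g, u) = -1 + g**2 (O(g, u) = g**2 - 1 = -1 + g**2)
D = 25 (D = (-5 + 0)*(-5) = -5*(-5) = 25)
M(G, Z) = 25/4 (M(G, Z) = (1/4)*25 = 25/4)
1/(19*(M(-10, O(6, 0)) - 41)) = 1/(19*(25/4 - 41)) = 1/(19*(-139/4)) = 1/(-2641/4) = -4/2641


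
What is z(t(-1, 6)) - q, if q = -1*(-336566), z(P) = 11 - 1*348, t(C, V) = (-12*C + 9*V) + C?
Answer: -336903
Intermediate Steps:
t(C, V) = -11*C + 9*V
z(P) = -337 (z(P) = 11 - 348 = -337)
q = 336566
z(t(-1, 6)) - q = -337 - 1*336566 = -337 - 336566 = -336903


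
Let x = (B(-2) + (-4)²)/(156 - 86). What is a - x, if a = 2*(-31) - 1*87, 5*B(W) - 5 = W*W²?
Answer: -7461/50 ≈ -149.22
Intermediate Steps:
B(W) = 1 + W³/5 (B(W) = 1 + (W*W²)/5 = 1 + W³/5)
x = 11/50 (x = ((1 + (⅕)*(-2)³) + (-4)²)/(156 - 86) = ((1 + (⅕)*(-8)) + 16)/70 = ((1 - 8/5) + 16)*(1/70) = (-⅗ + 16)*(1/70) = (77/5)*(1/70) = 11/50 ≈ 0.22000)
a = -149 (a = -62 - 87 = -149)
a - x = -149 - 1*11/50 = -149 - 11/50 = -7461/50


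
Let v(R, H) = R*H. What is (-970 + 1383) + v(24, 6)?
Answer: 557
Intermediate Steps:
v(R, H) = H*R
(-970 + 1383) + v(24, 6) = (-970 + 1383) + 6*24 = 413 + 144 = 557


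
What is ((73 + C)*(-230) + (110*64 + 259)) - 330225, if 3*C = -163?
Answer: -981658/3 ≈ -3.2722e+5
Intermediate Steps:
C = -163/3 (C = (⅓)*(-163) = -163/3 ≈ -54.333)
((73 + C)*(-230) + (110*64 + 259)) - 330225 = ((73 - 163/3)*(-230) + (110*64 + 259)) - 330225 = ((56/3)*(-230) + (7040 + 259)) - 330225 = (-12880/3 + 7299) - 330225 = 9017/3 - 330225 = -981658/3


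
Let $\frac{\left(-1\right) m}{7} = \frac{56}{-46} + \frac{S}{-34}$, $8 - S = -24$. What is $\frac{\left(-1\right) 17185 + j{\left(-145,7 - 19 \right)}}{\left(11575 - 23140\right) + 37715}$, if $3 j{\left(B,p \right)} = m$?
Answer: $- \frac{20152097}{30673950} \approx -0.65698$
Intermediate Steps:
$S = 32$ ($S = 8 - -24 = 8 + 24 = 32$)
$m = \frac{5908}{391}$ ($m = - 7 \left(\frac{56}{-46} + \frac{32}{-34}\right) = - 7 \left(56 \left(- \frac{1}{46}\right) + 32 \left(- \frac{1}{34}\right)\right) = - 7 \left(- \frac{28}{23} - \frac{16}{17}\right) = \left(-7\right) \left(- \frac{844}{391}\right) = \frac{5908}{391} \approx 15.11$)
$j{\left(B,p \right)} = \frac{5908}{1173}$ ($j{\left(B,p \right)} = \frac{1}{3} \cdot \frac{5908}{391} = \frac{5908}{1173}$)
$\frac{\left(-1\right) 17185 + j{\left(-145,7 - 19 \right)}}{\left(11575 - 23140\right) + 37715} = \frac{\left(-1\right) 17185 + \frac{5908}{1173}}{\left(11575 - 23140\right) + 37715} = \frac{-17185 + \frac{5908}{1173}}{-11565 + 37715} = - \frac{20152097}{1173 \cdot 26150} = \left(- \frac{20152097}{1173}\right) \frac{1}{26150} = - \frac{20152097}{30673950}$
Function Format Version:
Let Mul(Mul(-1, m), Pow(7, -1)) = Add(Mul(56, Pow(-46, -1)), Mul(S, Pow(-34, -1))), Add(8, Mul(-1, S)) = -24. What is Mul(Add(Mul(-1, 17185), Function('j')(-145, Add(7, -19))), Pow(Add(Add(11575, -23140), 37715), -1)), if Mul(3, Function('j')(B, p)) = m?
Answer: Rational(-20152097, 30673950) ≈ -0.65698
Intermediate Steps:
S = 32 (S = Add(8, Mul(-1, -24)) = Add(8, 24) = 32)
m = Rational(5908, 391) (m = Mul(-7, Add(Mul(56, Pow(-46, -1)), Mul(32, Pow(-34, -1)))) = Mul(-7, Add(Mul(56, Rational(-1, 46)), Mul(32, Rational(-1, 34)))) = Mul(-7, Add(Rational(-28, 23), Rational(-16, 17))) = Mul(-7, Rational(-844, 391)) = Rational(5908, 391) ≈ 15.110)
Function('j')(B, p) = Rational(5908, 1173) (Function('j')(B, p) = Mul(Rational(1, 3), Rational(5908, 391)) = Rational(5908, 1173))
Mul(Add(Mul(-1, 17185), Function('j')(-145, Add(7, -19))), Pow(Add(Add(11575, -23140), 37715), -1)) = Mul(Add(Mul(-1, 17185), Rational(5908, 1173)), Pow(Add(Add(11575, -23140), 37715), -1)) = Mul(Add(-17185, Rational(5908, 1173)), Pow(Add(-11565, 37715), -1)) = Mul(Rational(-20152097, 1173), Pow(26150, -1)) = Mul(Rational(-20152097, 1173), Rational(1, 26150)) = Rational(-20152097, 30673950)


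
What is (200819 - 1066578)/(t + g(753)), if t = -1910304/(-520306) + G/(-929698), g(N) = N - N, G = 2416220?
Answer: -104697847824084823/129708011218 ≈ -8.0718e+5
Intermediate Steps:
g(N) = 0
t = 129708011218/120931861897 (t = -1910304/(-520306) + 2416220/(-929698) = -1910304*(-1/520306) + 2416220*(-1/929698) = 955152/260153 - 1208110/464849 = 129708011218/120931861897 ≈ 1.0726)
(200819 - 1066578)/(t + g(753)) = (200819 - 1066578)/(129708011218/120931861897 + 0) = -865759/129708011218/120931861897 = -865759*120931861897/129708011218 = -104697847824084823/129708011218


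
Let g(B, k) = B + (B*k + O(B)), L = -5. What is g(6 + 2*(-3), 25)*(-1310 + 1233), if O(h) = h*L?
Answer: 0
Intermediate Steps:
O(h) = -5*h (O(h) = h*(-5) = -5*h)
g(B, k) = -4*B + B*k (g(B, k) = B + (B*k - 5*B) = B + (-5*B + B*k) = -4*B + B*k)
g(6 + 2*(-3), 25)*(-1310 + 1233) = ((6 + 2*(-3))*(-4 + 25))*(-1310 + 1233) = ((6 - 6)*21)*(-77) = (0*21)*(-77) = 0*(-77) = 0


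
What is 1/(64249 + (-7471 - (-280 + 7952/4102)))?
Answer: 293/16717426 ≈ 1.7527e-5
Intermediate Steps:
1/(64249 + (-7471 - (-280 + 7952/4102))) = 1/(64249 + (-7471 - (-280 + 7952*(1/4102)))) = 1/(64249 + (-7471 - (-280 + 568/293))) = 1/(64249 + (-7471 - 1*(-81472/293))) = 1/(64249 + (-7471 + 81472/293)) = 1/(64249 - 2107531/293) = 1/(16717426/293) = 293/16717426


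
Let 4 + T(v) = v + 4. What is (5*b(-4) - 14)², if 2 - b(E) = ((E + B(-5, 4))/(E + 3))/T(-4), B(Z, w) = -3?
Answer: 361/16 ≈ 22.563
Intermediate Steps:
T(v) = v (T(v) = -4 + (v + 4) = -4 + (4 + v) = v)
b(E) = 2 + (-3 + E)/(4*(3 + E)) (b(E) = 2 - (E - 3)/(E + 3)/(-4) = 2 - (-3 + E)/(3 + E)*(-1)/4 = 2 - (-1)*(-3 + E)/(4*(3 + E)) = 2 + (-3 + E)/(4*(3 + E)))
(5*b(-4) - 14)² = (5*(3*(7 + 3*(-4))/(4*(3 - 4))) - 14)² = (5*((¾)*(7 - 12)/(-1)) - 14)² = (5*((¾)*(-1)*(-5)) - 14)² = (5*(15/4) - 14)² = (75/4 - 14)² = (19/4)² = 361/16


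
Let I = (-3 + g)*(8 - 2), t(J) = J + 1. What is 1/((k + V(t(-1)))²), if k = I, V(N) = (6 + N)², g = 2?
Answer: 1/900 ≈ 0.0011111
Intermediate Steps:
t(J) = 1 + J
I = -6 (I = (-3 + 2)*(8 - 2) = -1*6 = -6)
k = -6
1/((k + V(t(-1)))²) = 1/((-6 + (6 + (1 - 1))²)²) = 1/((-6 + (6 + 0)²)²) = 1/((-6 + 6²)²) = 1/((-6 + 36)²) = 1/(30²) = 1/900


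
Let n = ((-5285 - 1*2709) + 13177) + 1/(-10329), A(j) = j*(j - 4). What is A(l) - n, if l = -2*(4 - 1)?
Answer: -52915466/10329 ≈ -5123.0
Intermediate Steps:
l = -6 (l = -2*3 = -6)
A(j) = j*(-4 + j)
n = 53535206/10329 (n = ((-5285 - 2709) + 13177) - 1/10329 = (-7994 + 13177) - 1/10329 = 5183 - 1/10329 = 53535206/10329 ≈ 5183.0)
A(l) - n = -6*(-4 - 6) - 1*53535206/10329 = -6*(-10) - 53535206/10329 = 60 - 53535206/10329 = -52915466/10329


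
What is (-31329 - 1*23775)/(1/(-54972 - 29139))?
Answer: 4634852544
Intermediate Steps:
(-31329 - 1*23775)/(1/(-54972 - 29139)) = (-31329 - 23775)/(1/(-84111)) = -55104/(-1/84111) = -55104*(-84111) = 4634852544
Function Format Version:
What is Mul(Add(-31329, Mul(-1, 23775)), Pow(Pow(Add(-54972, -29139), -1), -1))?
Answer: 4634852544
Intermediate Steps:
Mul(Add(-31329, Mul(-1, 23775)), Pow(Pow(Add(-54972, -29139), -1), -1)) = Mul(Add(-31329, -23775), Pow(Pow(-84111, -1), -1)) = Mul(-55104, Pow(Rational(-1, 84111), -1)) = Mul(-55104, -84111) = 4634852544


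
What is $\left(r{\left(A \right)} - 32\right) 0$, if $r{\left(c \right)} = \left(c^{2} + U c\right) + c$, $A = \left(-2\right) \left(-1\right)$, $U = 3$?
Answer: $0$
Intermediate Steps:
$A = 2$
$r{\left(c \right)} = c^{2} + 4 c$ ($r{\left(c \right)} = \left(c^{2} + 3 c\right) + c = c^{2} + 4 c$)
$\left(r{\left(A \right)} - 32\right) 0 = \left(2 \left(4 + 2\right) - 32\right) 0 = \left(2 \cdot 6 - 32\right) 0 = \left(12 - 32\right) 0 = \left(-20\right) 0 = 0$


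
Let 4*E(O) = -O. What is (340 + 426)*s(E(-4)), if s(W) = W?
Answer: 766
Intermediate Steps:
E(O) = -O/4 (E(O) = (-O)/4 = -O/4)
(340 + 426)*s(E(-4)) = (340 + 426)*(-¼*(-4)) = 766*1 = 766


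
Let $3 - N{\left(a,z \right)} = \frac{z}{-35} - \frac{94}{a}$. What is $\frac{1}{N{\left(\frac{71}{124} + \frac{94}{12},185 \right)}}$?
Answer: $\frac{21889}{426142} \approx 0.051365$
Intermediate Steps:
$N{\left(a,z \right)} = 3 + \frac{94}{a} + \frac{z}{35}$ ($N{\left(a,z \right)} = 3 - \left(\frac{z}{-35} - \frac{94}{a}\right) = 3 - \left(z \left(- \frac{1}{35}\right) - \frac{94}{a}\right) = 3 - \left(- \frac{z}{35} - \frac{94}{a}\right) = 3 - \left(- \frac{94}{a} - \frac{z}{35}\right) = 3 + \left(\frac{94}{a} + \frac{z}{35}\right) = 3 + \frac{94}{a} + \frac{z}{35}$)
$\frac{1}{N{\left(\frac{71}{124} + \frac{94}{12},185 \right)}} = \frac{1}{3 + \frac{94}{\frac{71}{124} + \frac{94}{12}} + \frac{1}{35} \cdot 185} = \frac{1}{3 + \frac{94}{71 \cdot \frac{1}{124} + 94 \cdot \frac{1}{12}} + \frac{37}{7}} = \frac{1}{3 + \frac{94}{\frac{71}{124} + \frac{47}{6}} + \frac{37}{7}} = \frac{1}{3 + \frac{94}{\frac{3127}{372}} + \frac{37}{7}} = \frac{1}{3 + 94 \cdot \frac{372}{3127} + \frac{37}{7}} = \frac{1}{3 + \frac{34968}{3127} + \frac{37}{7}} = \frac{1}{\frac{426142}{21889}} = \frac{21889}{426142}$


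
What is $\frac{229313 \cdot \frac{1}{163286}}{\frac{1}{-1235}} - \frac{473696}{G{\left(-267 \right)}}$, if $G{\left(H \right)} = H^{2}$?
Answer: $- \frac{1066658083129}{612657666} \approx -1741.0$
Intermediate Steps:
$\frac{229313 \cdot \frac{1}{163286}}{\frac{1}{-1235}} - \frac{473696}{G{\left(-267 \right)}} = \frac{229313 \cdot \frac{1}{163286}}{\frac{1}{-1235}} - \frac{473696}{\left(-267\right)^{2}} = \frac{229313 \cdot \frac{1}{163286}}{- \frac{1}{1235}} - \frac{473696}{71289} = \frac{229313}{163286} \left(-1235\right) - \frac{473696}{71289} = - \frac{14905345}{8594} - \frac{473696}{71289} = - \frac{1066658083129}{612657666}$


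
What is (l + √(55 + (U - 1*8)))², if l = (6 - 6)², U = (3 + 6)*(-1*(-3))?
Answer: 74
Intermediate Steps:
U = 27 (U = 9*3 = 27)
l = 0 (l = 0² = 0)
(l + √(55 + (U - 1*8)))² = (0 + √(55 + (27 - 1*8)))² = (0 + √(55 + (27 - 8)))² = (0 + √(55 + 19))² = (0 + √74)² = (√74)² = 74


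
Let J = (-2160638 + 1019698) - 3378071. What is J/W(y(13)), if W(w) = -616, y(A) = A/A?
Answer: 645573/88 ≈ 7336.1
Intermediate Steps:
y(A) = 1
J = -4519011 (J = -1140940 - 3378071 = -4519011)
J/W(y(13)) = -4519011/(-616) = -4519011*(-1/616) = 645573/88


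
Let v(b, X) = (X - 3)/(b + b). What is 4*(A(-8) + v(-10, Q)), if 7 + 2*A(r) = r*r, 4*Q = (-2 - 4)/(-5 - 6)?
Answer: 12603/110 ≈ 114.57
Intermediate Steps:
Q = 3/22 (Q = ((-2 - 4)/(-5 - 6))/4 = (-6/(-11))/4 = (-6*(-1/11))/4 = (¼)*(6/11) = 3/22 ≈ 0.13636)
A(r) = -7/2 + r²/2 (A(r) = -7/2 + (r*r)/2 = -7/2 + r²/2)
v(b, X) = (-3 + X)/(2*b) (v(b, X) = (-3 + X)/((2*b)) = (-3 + X)*(1/(2*b)) = (-3 + X)/(2*b))
4*(A(-8) + v(-10, Q)) = 4*((-7/2 + (½)*(-8)²) + (½)*(-3 + 3/22)/(-10)) = 4*((-7/2 + (½)*64) + (½)*(-⅒)*(-63/22)) = 4*((-7/2 + 32) + 63/440) = 4*(57/2 + 63/440) = 4*(12603/440) = 12603/110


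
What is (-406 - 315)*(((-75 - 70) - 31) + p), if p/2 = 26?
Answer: 89404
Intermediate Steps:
p = 52 (p = 2*26 = 52)
(-406 - 315)*(((-75 - 70) - 31) + p) = (-406 - 315)*(((-75 - 70) - 31) + 52) = -721*((-145 - 31) + 52) = -721*(-176 + 52) = -721*(-124) = 89404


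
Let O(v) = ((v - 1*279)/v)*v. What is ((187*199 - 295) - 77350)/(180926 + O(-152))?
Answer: -5776/25785 ≈ -0.22401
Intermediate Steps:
O(v) = -279 + v (O(v) = ((v - 279)/v)*v = ((-279 + v)/v)*v = -279 + v)
((187*199 - 295) - 77350)/(180926 + O(-152)) = ((187*199 - 295) - 77350)/(180926 + (-279 - 152)) = ((37213 - 295) - 77350)/(180926 - 431) = (36918 - 77350)/180495 = -40432*1/180495 = -5776/25785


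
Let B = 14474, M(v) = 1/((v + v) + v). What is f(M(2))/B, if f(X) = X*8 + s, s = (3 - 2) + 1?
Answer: 5/21711 ≈ 0.00023030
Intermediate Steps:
M(v) = 1/(3*v) (M(v) = 1/(2*v + v) = 1/(3*v))
s = 2 (s = 1 + 1 = 2)
f(X) = 2 + 8*X (f(X) = X*8 + 2 = 8*X + 2 = 2 + 8*X)
f(M(2))/B = (2 + 8*((⅓)/2))/14474 = (2 + 8*((⅓)*(½)))*(1/14474) = (2 + 8*(⅙))*(1/14474) = (2 + 4/3)*(1/14474) = (10/3)*(1/14474) = 5/21711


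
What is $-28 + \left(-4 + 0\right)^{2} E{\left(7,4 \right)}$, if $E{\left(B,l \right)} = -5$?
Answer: $-108$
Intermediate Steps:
$-28 + \left(-4 + 0\right)^{2} E{\left(7,4 \right)} = -28 + \left(-4 + 0\right)^{2} \left(-5\right) = -28 + \left(-4\right)^{2} \left(-5\right) = -28 + 16 \left(-5\right) = -28 - 80 = -108$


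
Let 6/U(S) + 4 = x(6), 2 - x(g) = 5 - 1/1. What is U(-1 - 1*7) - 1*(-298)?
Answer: 297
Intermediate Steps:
x(g) = -2 (x(g) = 2 - (5 - 1/1) = 2 - (5 - 1*1) = 2 - (5 - 1) = 2 - 1*4 = 2 - 4 = -2)
U(S) = -1 (U(S) = 6/(-4 - 2) = 6/(-6) = 6*(-⅙) = -1)
U(-1 - 1*7) - 1*(-298) = -1 - 1*(-298) = -1 + 298 = 297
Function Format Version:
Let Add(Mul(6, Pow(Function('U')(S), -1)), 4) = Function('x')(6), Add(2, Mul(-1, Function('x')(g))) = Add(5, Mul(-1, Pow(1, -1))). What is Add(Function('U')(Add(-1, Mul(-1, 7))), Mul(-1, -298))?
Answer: 297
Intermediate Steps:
Function('x')(g) = -2 (Function('x')(g) = Add(2, Mul(-1, Add(5, Mul(-1, Pow(1, -1))))) = Add(2, Mul(-1, Add(5, Mul(-1, 1)))) = Add(2, Mul(-1, Add(5, -1))) = Add(2, Mul(-1, 4)) = Add(2, -4) = -2)
Function('U')(S) = -1 (Function('U')(S) = Mul(6, Pow(Add(-4, -2), -1)) = Mul(6, Pow(-6, -1)) = Mul(6, Rational(-1, 6)) = -1)
Add(Function('U')(Add(-1, Mul(-1, 7))), Mul(-1, -298)) = Add(-1, Mul(-1, -298)) = Add(-1, 298) = 297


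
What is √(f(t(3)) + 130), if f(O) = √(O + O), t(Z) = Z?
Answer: √(130 + √6) ≈ 11.509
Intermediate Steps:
f(O) = √2*√O (f(O) = √(2*O) = √2*√O)
√(f(t(3)) + 130) = √(√2*√3 + 130) = √(√6 + 130) = √(130 + √6)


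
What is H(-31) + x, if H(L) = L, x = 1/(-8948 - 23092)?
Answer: -993241/32040 ≈ -31.000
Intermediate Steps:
x = -1/32040 (x = 1/(-32040) = -1/32040 ≈ -3.1211e-5)
H(-31) + x = -31 - 1/32040 = -993241/32040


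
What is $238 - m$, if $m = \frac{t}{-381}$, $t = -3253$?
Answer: $\frac{87425}{381} \approx 229.46$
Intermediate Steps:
$m = \frac{3253}{381}$ ($m = - \frac{3253}{-381} = \left(-3253\right) \left(- \frac{1}{381}\right) = \frac{3253}{381} \approx 8.5381$)
$238 - m = 238 - \frac{3253}{381} = \frac{87425}{381}$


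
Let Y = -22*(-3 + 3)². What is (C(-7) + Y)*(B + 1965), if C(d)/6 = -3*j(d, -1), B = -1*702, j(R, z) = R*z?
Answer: -159138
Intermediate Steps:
B = -702
C(d) = 18*d (C(d) = 6*(-3*d*(-1)) = 6*(-(-3)*d) = 6*(3*d) = 18*d)
Y = 0 (Y = -22*0² = -22*0 = 0)
(C(-7) + Y)*(B + 1965) = (18*(-7) + 0)*(-702 + 1965) = (-126 + 0)*1263 = -126*1263 = -159138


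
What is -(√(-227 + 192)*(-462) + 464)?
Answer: -464 + 462*I*√35 ≈ -464.0 + 2733.2*I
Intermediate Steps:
-(√(-227 + 192)*(-462) + 464) = -(√(-35)*(-462) + 464) = -((I*√35)*(-462) + 464) = -(-462*I*√35 + 464) = -(464 - 462*I*√35) = -464 + 462*I*√35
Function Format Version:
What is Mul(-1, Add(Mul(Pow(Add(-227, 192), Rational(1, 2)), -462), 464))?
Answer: Add(-464, Mul(462, I, Pow(35, Rational(1, 2)))) ≈ Add(-464.00, Mul(2733.2, I))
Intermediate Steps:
Mul(-1, Add(Mul(Pow(Add(-227, 192), Rational(1, 2)), -462), 464)) = Mul(-1, Add(Mul(Pow(-35, Rational(1, 2)), -462), 464)) = Mul(-1, Add(Mul(Mul(I, Pow(35, Rational(1, 2))), -462), 464)) = Mul(-1, Add(Mul(-462, I, Pow(35, Rational(1, 2))), 464)) = Mul(-1, Add(464, Mul(-462, I, Pow(35, Rational(1, 2))))) = Add(-464, Mul(462, I, Pow(35, Rational(1, 2))))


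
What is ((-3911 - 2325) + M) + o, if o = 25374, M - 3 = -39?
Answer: 19102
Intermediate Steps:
M = -36 (M = 3 - 39 = -36)
((-3911 - 2325) + M) + o = ((-3911 - 2325) - 36) + 25374 = (-6236 - 36) + 25374 = -6272 + 25374 = 19102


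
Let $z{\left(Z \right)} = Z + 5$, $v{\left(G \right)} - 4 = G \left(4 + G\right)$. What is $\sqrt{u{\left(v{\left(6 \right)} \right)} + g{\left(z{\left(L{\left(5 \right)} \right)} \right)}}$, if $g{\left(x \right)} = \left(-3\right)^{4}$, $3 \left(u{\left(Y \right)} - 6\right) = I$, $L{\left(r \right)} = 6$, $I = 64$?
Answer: $\frac{5 \sqrt{39}}{3} \approx 10.408$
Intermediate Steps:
$v{\left(G \right)} = 4 + G \left(4 + G\right)$
$u{\left(Y \right)} = \frac{82}{3}$ ($u{\left(Y \right)} = 6 + \frac{1}{3} \cdot 64 = 6 + \frac{64}{3} = \frac{82}{3}$)
$z{\left(Z \right)} = 5 + Z$
$g{\left(x \right)} = 81$
$\sqrt{u{\left(v{\left(6 \right)} \right)} + g{\left(z{\left(L{\left(5 \right)} \right)} \right)}} = \sqrt{\frac{82}{3} + 81} = \sqrt{\frac{325}{3}} = \frac{5 \sqrt{39}}{3}$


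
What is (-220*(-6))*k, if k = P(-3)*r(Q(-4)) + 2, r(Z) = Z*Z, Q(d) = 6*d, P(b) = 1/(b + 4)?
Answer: 762960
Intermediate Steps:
P(b) = 1/(4 + b)
r(Z) = Z²
k = 578 (k = (6*(-4))²/(4 - 3) + 2 = (-24)²/1 + 2 = 1*576 + 2 = 576 + 2 = 578)
(-220*(-6))*k = -220*(-6)*578 = -110*(-12)*578 = 1320*578 = 762960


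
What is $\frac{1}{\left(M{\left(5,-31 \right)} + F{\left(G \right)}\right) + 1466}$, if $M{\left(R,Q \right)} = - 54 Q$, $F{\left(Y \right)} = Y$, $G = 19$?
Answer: $\frac{1}{3159} \approx 0.00031656$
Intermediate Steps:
$\frac{1}{\left(M{\left(5,-31 \right)} + F{\left(G \right)}\right) + 1466} = \frac{1}{\left(\left(-54\right) \left(-31\right) + 19\right) + 1466} = \frac{1}{\left(1674 + 19\right) + 1466} = \frac{1}{1693 + 1466} = \frac{1}{3159}$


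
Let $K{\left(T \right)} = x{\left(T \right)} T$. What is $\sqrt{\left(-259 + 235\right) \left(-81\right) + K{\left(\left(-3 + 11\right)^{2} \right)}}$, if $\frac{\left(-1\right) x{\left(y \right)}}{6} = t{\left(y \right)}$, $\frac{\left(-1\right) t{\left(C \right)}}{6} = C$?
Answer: $30 \sqrt{166} \approx 386.52$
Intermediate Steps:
$t{\left(C \right)} = - 6 C$
$x{\left(y \right)} = 36 y$ ($x{\left(y \right)} = - 6 \left(- 6 y\right) = 36 y$)
$K{\left(T \right)} = 36 T^{2}$ ($K{\left(T \right)} = 36 T T = 36 T^{2}$)
$\sqrt{\left(-259 + 235\right) \left(-81\right) + K{\left(\left(-3 + 11\right)^{2} \right)}} = \sqrt{\left(-259 + 235\right) \left(-81\right) + 36 \left(\left(-3 + 11\right)^{2}\right)^{2}} = \sqrt{\left(-24\right) \left(-81\right) + 36 \left(8^{2}\right)^{2}} = \sqrt{1944 + 36 \cdot 64^{2}} = \sqrt{1944 + 36 \cdot 4096} = \sqrt{1944 + 147456} = \sqrt{149400} = 30 \sqrt{166}$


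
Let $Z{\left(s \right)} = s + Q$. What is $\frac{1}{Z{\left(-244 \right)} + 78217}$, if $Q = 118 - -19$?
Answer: $\frac{1}{78110} \approx 1.2802 \cdot 10^{-5}$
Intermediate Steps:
$Q = 137$ ($Q = 118 + 19 = 137$)
$Z{\left(s \right)} = 137 + s$ ($Z{\left(s \right)} = s + 137 = 137 + s$)
$\frac{1}{Z{\left(-244 \right)} + 78217} = \frac{1}{\left(137 - 244\right) + 78217} = \frac{1}{-107 + 78217} = \frac{1}{78110}$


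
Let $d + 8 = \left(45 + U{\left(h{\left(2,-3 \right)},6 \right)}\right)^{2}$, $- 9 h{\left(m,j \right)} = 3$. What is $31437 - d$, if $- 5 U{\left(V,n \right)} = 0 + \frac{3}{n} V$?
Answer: $\frac{26475299}{900} \approx 29417.0$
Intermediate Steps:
$h{\left(m,j \right)} = - \frac{1}{3}$ ($h{\left(m,j \right)} = \left(- \frac{1}{9}\right) 3 = - \frac{1}{3}$)
$U{\left(V,n \right)} = - \frac{3 V}{5 n}$ ($U{\left(V,n \right)} = - \frac{0 + \frac{3}{n} V}{5} = - \frac{0 + \frac{3 V}{n}}{5} = - \frac{3 V \frac{1}{n}}{5} = - \frac{3 V}{5 n}$)
$d = \frac{1818001}{900}$ ($d = -8 + \left(45 - - \frac{1}{5 \cdot 6}\right)^{2} = -8 + \left(45 - \left(- \frac{1}{5}\right) \frac{1}{6}\right)^{2} = -8 + \left(45 + \frac{1}{30}\right)^{2} = -8 + \left(\frac{1351}{30}\right)^{2} = -8 + \frac{1825201}{900} = \frac{1818001}{900} \approx 2020.0$)
$31437 - d = 31437 - \frac{1818001}{900} = \frac{26475299}{900}$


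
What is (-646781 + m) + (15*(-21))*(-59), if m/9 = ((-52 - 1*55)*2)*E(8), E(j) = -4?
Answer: -620492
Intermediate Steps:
m = 7704 (m = 9*(((-52 - 1*55)*2)*(-4)) = 9*(((-52 - 55)*2)*(-4)) = 9*(-107*2*(-4)) = 9*(-214*(-4)) = 9*856 = 7704)
(-646781 + m) + (15*(-21))*(-59) = (-646781 + 7704) + (15*(-21))*(-59) = -639077 - 315*(-59) = -639077 + 18585 = -620492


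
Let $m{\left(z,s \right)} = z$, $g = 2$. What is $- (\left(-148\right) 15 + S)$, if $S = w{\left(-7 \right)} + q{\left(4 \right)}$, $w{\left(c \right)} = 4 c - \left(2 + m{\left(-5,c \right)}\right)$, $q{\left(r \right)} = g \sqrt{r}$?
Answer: $2241$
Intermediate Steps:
$q{\left(r \right)} = 2 \sqrt{r}$
$w{\left(c \right)} = 3 + 4 c$ ($w{\left(c \right)} = 4 c - -3 = 4 c + \left(-2 + 5\right) = 4 c + 3 = 3 + 4 c$)
$S = -21$ ($S = \left(3 + 4 \left(-7\right)\right) + 2 \sqrt{4} = \left(3 - 28\right) + 2 \cdot 2 = -25 + 4 = -21$)
$- (\left(-148\right) 15 + S) = - (\left(-148\right) 15 - 21) = - (-2220 - 21) = \left(-1\right) \left(-2241\right) = 2241$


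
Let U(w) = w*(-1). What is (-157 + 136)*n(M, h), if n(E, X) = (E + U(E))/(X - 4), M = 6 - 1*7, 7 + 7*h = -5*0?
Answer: 0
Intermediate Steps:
h = -1 (h = -1 + (-5*0)/7 = -1 + (1/7)*0 = -1 + 0 = -1)
M = -1 (M = 6 - 7 = -1)
U(w) = -w
n(E, X) = 0 (n(E, X) = (E - E)/(X - 4) = 0/(-4 + X) = 0)
(-157 + 136)*n(M, h) = (-157 + 136)*0 = -21*0 = 0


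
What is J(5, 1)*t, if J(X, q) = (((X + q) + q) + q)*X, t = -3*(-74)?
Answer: 8880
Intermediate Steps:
t = 222
J(X, q) = X*(X + 3*q) (J(X, q) = ((X + 2*q) + q)*X = (X + 3*q)*X = X*(X + 3*q))
J(5, 1)*t = (5*(5 + 3*1))*222 = (5*(5 + 3))*222 = (5*8)*222 = 40*222 = 8880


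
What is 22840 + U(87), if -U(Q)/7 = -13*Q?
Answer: 30757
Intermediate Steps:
U(Q) = 91*Q (U(Q) = -(-91)*Q = 91*Q)
22840 + U(87) = 22840 + 91*87 = 22840 + 7917 = 30757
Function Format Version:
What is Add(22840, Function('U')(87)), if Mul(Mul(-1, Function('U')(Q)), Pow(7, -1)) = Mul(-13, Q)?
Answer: 30757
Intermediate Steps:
Function('U')(Q) = Mul(91, Q) (Function('U')(Q) = Mul(-7, Mul(-13, Q)) = Mul(91, Q))
Add(22840, Function('U')(87)) = Add(22840, Mul(91, 87)) = Add(22840, 7917) = 30757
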